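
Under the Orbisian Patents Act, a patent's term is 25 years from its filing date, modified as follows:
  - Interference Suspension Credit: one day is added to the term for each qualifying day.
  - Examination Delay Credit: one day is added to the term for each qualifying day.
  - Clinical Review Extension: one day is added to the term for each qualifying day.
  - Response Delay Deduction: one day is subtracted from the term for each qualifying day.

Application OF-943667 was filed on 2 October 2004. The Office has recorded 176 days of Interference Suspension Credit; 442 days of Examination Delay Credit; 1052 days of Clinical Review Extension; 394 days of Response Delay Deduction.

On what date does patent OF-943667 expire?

Base term: filing date + 25 years → 2 October 2029.
Interference Suspension Credit: +176 days → 27 March 2030.
Examination Delay Credit: +442 days → 12 June 2031.
Clinical Review Extension: +1052 days → 29 April 2034.
Response Delay Deduction: −394 days → 31 March 2033.

2033-03-31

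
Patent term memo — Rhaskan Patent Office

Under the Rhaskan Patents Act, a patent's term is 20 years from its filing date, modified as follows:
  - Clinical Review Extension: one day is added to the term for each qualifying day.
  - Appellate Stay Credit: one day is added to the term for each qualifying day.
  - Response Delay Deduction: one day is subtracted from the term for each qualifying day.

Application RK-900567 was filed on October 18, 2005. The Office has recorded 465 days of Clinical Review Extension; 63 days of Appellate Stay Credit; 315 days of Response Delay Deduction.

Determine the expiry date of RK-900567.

May 19, 2026

Base term: filing date + 20 years → 18 October 2025.
Clinical Review Extension: +465 days → 26 January 2027.
Appellate Stay Credit: +63 days → 30 March 2027.
Response Delay Deduction: −315 days → 19 May 2026.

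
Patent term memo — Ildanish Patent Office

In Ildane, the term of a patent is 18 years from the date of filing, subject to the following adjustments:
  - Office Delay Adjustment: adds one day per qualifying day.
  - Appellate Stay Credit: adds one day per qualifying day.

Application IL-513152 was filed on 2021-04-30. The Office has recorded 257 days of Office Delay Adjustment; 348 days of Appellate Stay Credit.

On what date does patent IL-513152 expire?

2040-12-25

Base term: filing date + 18 years → 30 April 2039.
Office Delay Adjustment: +257 days → 12 January 2040.
Appellate Stay Credit: +348 days → 25 December 2040.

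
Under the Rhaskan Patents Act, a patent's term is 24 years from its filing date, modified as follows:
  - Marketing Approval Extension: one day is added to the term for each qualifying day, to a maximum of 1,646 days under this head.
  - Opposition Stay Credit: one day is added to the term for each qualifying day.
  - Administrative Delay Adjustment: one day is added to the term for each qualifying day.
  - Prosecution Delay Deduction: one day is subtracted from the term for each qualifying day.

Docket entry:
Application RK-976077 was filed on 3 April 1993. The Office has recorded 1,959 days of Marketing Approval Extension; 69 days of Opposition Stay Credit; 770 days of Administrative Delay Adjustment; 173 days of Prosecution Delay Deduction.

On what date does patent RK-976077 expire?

Base term: filing date + 24 years → 3 April 2017.
Marketing Approval Extension: 1959 days claimed exceeds the 1646-day cap, so +1646 days → 5 October 2021.
Opposition Stay Credit: +69 days → 13 December 2021.
Administrative Delay Adjustment: +770 days → 22 January 2024.
Prosecution Delay Deduction: −173 days → 2 August 2023.

2023-08-02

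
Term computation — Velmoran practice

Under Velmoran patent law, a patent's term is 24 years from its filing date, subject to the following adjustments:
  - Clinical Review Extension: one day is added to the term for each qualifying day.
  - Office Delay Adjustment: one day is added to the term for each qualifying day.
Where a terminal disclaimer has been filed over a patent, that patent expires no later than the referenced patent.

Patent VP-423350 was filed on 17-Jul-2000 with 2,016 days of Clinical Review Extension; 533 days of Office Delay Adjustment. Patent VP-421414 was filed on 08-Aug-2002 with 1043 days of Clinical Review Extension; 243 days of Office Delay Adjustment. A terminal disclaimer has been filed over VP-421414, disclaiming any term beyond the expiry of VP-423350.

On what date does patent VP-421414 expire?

2030-02-14

Natural term of VP-421414:
  Base: filing + 24 years → 8 August 2026.
  Clinical Review Extension: +1043 days → 16 June 2029.
  Office Delay Adjustment: +243 days → 14 February 2030.
Expiry of referenced patent VP-423350:
  Base: filing + 24 years → 17 July 2024.
  Clinical Review Extension: +2016 days → 23 January 2030.
  Office Delay Adjustment: +533 days → 10 July 2031.
Terminal disclaimer: VP-421414 expires on the earlier of 14 February 2030 and 10 July 2031.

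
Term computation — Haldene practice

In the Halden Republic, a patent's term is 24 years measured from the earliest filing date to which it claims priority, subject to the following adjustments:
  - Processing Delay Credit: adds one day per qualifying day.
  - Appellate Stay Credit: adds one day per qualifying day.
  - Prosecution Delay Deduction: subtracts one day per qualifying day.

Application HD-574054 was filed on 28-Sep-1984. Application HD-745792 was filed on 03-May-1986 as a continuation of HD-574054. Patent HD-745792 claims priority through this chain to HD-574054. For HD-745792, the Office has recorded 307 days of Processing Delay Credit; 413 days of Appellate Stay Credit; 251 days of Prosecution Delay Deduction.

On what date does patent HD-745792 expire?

Earliest priority filing: 28 September 1984.
Base term: 28 September 1984 + 24 years → 28 September 2008.
Processing Delay Credit: +307 days → 1 August 2009.
Appellate Stay Credit: +413 days → 18 September 2010.
Prosecution Delay Deduction: −251 days → 10 January 2010.

January 10, 2010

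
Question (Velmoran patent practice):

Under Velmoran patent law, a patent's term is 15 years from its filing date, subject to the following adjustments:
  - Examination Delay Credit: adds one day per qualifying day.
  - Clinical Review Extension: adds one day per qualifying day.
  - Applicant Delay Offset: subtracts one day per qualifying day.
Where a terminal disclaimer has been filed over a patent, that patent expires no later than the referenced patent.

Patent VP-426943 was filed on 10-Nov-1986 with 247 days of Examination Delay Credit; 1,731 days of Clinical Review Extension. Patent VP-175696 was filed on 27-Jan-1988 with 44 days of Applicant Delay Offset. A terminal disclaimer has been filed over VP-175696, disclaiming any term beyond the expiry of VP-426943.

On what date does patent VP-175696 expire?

Natural term of VP-175696:
  Base: filing + 15 years → 27 January 2003.
  Applicant Delay Offset: −44 days → 14 December 2002.
Expiry of referenced patent VP-426943:
  Base: filing + 15 years → 10 November 2001.
  Examination Delay Credit: +247 days → 15 July 2002.
  Clinical Review Extension: +1731 days → 11 April 2007.
Terminal disclaimer: VP-175696 expires on the earlier of 14 December 2002 and 11 April 2007.

2002-12-14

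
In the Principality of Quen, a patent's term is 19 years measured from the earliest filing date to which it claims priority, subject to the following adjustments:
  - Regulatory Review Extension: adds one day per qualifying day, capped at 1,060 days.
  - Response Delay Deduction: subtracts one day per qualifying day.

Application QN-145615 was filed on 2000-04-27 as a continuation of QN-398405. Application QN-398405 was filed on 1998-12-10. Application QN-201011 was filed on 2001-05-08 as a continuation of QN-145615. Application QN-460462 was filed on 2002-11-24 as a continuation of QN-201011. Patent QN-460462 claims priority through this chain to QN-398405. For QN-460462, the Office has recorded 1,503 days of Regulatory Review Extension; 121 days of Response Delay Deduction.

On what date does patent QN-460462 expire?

2020-07-06

Earliest priority filing: 10 December 1998.
Base term: 10 December 1998 + 19 years → 10 December 2017.
Regulatory Review Extension: 1503 days claimed exceeds the 1060-day cap, so +1060 days → 4 November 2020.
Response Delay Deduction: −121 days → 6 July 2020.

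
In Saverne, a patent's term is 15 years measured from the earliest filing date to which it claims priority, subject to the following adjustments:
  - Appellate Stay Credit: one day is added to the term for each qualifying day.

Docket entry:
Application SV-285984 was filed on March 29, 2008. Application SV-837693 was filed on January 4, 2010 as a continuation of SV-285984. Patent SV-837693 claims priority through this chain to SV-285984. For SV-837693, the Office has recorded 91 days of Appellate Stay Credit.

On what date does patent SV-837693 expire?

Earliest priority filing: 29 March 2008.
Base term: 29 March 2008 + 15 years → 29 March 2023.
Appellate Stay Credit: +91 days → 28 June 2023.

June 28, 2023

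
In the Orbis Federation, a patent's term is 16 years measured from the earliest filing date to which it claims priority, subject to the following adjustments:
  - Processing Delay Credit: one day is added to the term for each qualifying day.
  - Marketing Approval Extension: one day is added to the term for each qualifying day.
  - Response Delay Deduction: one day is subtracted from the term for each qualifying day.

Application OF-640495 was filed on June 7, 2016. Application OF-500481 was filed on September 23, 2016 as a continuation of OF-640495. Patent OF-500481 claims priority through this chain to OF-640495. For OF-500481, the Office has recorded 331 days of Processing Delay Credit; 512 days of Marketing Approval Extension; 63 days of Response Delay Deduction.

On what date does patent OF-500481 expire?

Earliest priority filing: 7 June 2016.
Base term: 7 June 2016 + 16 years → 7 June 2032.
Processing Delay Credit: +331 days → 4 May 2033.
Marketing Approval Extension: +512 days → 28 September 2034.
Response Delay Deduction: −63 days → 27 July 2034.

July 27, 2034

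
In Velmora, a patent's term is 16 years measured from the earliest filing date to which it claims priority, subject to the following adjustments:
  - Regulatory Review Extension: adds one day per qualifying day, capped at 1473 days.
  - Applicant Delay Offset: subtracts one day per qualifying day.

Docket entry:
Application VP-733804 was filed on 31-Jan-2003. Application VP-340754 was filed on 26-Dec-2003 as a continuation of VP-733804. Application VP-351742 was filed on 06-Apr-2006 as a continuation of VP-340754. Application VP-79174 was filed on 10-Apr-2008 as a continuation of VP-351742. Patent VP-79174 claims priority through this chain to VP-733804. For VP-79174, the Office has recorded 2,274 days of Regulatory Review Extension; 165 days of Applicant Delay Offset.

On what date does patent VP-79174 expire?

Earliest priority filing: 31 January 2003.
Base term: 31 January 2003 + 16 years → 31 January 2019.
Regulatory Review Extension: 2274 days claimed exceeds the 1473-day cap, so +1473 days → 12 February 2023.
Applicant Delay Offset: −165 days → 31 August 2022.

2022-08-31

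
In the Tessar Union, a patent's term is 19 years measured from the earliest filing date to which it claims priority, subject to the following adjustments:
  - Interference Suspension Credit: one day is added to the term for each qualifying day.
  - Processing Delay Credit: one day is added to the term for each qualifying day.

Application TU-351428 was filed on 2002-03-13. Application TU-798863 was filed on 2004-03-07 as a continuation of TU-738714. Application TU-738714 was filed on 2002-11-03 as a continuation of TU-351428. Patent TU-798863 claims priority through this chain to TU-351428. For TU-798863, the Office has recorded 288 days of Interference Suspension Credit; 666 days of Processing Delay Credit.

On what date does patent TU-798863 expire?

2023-10-23

Earliest priority filing: 13 March 2002.
Base term: 13 March 2002 + 19 years → 13 March 2021.
Interference Suspension Credit: +288 days → 26 December 2021.
Processing Delay Credit: +666 days → 23 October 2023.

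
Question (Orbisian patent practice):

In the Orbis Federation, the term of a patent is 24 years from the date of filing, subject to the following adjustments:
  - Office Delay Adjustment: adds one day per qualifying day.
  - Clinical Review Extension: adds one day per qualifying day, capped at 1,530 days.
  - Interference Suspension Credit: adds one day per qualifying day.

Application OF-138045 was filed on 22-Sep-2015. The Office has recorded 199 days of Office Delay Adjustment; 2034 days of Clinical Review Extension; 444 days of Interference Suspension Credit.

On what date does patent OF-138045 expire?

Base term: filing date + 24 years → 22 September 2039.
Office Delay Adjustment: +199 days → 8 April 2040.
Clinical Review Extension: 2034 days claimed exceeds the 1530-day cap, so +1530 days → 16 June 2044.
Interference Suspension Credit: +444 days → 3 September 2045.

September 3, 2045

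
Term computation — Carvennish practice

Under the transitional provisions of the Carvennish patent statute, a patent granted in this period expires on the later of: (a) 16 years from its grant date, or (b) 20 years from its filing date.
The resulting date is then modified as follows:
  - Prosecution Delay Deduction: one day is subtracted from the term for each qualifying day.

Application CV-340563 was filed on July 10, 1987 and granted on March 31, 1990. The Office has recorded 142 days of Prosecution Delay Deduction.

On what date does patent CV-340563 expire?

(a) grant + 16 years → 31 March 2006.
(b) filing + 20 years → 10 July 2007.
Later of the two: 10 July 2007.
Prosecution Delay Deduction: −142 days → 18 February 2007.

February 18, 2007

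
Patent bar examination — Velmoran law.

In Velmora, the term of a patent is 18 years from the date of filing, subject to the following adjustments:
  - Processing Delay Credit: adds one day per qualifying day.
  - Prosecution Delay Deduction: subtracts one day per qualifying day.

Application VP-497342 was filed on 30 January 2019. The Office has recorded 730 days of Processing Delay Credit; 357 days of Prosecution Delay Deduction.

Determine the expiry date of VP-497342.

February 7, 2038

Base term: filing date + 18 years → 30 January 2037.
Processing Delay Credit: +730 days → 30 January 2039.
Prosecution Delay Deduction: −357 days → 7 February 2038.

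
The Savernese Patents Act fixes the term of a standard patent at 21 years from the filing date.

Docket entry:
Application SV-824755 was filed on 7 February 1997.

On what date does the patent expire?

2018-02-07

Filing date + 21 years → 7 February 2018.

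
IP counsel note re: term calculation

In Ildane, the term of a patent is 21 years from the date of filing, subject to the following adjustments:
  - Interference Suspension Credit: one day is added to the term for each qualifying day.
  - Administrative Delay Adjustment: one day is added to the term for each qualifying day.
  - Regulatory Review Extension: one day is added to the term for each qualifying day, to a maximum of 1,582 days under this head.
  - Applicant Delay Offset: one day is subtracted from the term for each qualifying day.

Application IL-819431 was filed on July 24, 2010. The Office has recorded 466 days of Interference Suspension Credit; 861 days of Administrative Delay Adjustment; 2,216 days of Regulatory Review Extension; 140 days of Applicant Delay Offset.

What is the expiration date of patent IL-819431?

February 21, 2039

Base term: filing date + 21 years → 24 July 2031.
Interference Suspension Credit: +466 days → 1 November 2032.
Administrative Delay Adjustment: +861 days → 12 March 2035.
Regulatory Review Extension: 2216 days claimed exceeds the 1582-day cap, so +1582 days → 11 July 2039.
Applicant Delay Offset: −140 days → 21 February 2039.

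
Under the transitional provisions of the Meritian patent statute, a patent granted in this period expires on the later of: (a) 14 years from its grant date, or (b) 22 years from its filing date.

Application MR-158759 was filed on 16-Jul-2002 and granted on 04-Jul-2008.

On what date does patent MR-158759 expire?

2024-07-16

(a) grant + 14 years → 4 July 2022.
(b) filing + 22 years → 16 July 2024.
Later of the two: 16 July 2024.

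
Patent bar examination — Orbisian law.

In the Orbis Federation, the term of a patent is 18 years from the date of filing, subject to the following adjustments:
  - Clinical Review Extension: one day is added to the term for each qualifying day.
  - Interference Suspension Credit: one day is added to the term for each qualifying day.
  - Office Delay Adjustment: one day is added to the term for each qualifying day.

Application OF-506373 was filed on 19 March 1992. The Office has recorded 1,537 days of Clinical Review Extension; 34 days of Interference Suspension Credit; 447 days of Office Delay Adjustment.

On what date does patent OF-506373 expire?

Base term: filing date + 18 years → 19 March 2010.
Clinical Review Extension: +1537 days → 3 June 2014.
Interference Suspension Credit: +34 days → 7 July 2014.
Office Delay Adjustment: +447 days → 27 September 2015.

2015-09-27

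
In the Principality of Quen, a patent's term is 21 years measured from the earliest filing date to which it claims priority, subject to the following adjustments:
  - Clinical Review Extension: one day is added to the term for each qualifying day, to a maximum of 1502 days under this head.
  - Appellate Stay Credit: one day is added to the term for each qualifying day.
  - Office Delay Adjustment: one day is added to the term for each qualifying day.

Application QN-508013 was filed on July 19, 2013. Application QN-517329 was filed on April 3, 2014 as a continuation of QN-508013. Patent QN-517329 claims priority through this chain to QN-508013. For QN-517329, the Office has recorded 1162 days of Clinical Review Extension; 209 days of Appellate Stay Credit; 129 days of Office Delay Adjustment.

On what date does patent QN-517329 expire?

2038-08-27

Earliest priority filing: 19 July 2013.
Base term: 19 July 2013 + 21 years → 19 July 2034.
Clinical Review Extension: 1162 days (within the 1502-day cap) → +1162 days → 23 September 2037.
Appellate Stay Credit: +209 days → 20 April 2038.
Office Delay Adjustment: +129 days → 27 August 2038.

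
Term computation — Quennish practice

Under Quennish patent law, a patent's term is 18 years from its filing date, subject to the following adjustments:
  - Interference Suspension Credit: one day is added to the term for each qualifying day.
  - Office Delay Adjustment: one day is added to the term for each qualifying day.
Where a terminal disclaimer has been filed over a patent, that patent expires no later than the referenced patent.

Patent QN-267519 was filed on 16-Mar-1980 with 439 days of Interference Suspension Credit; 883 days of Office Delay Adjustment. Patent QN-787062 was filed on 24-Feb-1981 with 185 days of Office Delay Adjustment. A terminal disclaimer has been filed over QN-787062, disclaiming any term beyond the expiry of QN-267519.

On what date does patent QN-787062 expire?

1999-08-28

Natural term of QN-787062:
  Base: filing + 18 years → 24 February 1999.
  Office Delay Adjustment: +185 days → 28 August 1999.
Expiry of referenced patent QN-267519:
  Base: filing + 18 years → 16 March 1998.
  Interference Suspension Credit: +439 days → 29 May 1999.
  Office Delay Adjustment: +883 days → 28 October 2001.
Terminal disclaimer: QN-787062 expires on the earlier of 28 August 1999 and 28 October 2001.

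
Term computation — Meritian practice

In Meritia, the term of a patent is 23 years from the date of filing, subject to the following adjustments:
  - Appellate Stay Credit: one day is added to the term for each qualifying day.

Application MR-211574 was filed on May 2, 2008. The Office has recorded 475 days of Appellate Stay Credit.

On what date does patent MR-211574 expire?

Base term: filing date + 23 years → 2 May 2031.
Appellate Stay Credit: +475 days → 19 August 2032.

August 19, 2032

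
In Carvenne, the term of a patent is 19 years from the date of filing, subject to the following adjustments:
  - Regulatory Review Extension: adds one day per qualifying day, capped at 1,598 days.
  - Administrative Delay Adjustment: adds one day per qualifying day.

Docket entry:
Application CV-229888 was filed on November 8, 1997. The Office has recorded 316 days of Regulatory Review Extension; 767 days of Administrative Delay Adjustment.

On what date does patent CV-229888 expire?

2019-10-27

Base term: filing date + 19 years → 8 November 2016.
Regulatory Review Extension: 316 days (within the 1598-day cap) → +316 days → 20 September 2017.
Administrative Delay Adjustment: +767 days → 27 October 2019.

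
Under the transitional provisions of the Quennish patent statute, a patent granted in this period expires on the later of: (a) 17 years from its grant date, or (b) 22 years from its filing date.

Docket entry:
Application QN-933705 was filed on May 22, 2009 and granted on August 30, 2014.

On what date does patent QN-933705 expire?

(a) grant + 17 years → 30 August 2031.
(b) filing + 22 years → 22 May 2031.
Later of the two: 30 August 2031.

August 30, 2031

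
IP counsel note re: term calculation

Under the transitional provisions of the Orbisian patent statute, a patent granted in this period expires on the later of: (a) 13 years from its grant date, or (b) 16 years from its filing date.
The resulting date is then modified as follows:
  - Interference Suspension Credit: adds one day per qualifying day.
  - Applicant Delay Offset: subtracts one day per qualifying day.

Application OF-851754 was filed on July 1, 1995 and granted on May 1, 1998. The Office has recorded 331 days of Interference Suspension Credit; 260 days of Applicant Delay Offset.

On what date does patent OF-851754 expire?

(a) grant + 13 years → 1 May 2011.
(b) filing + 16 years → 1 July 2011.
Later of the two: 1 July 2011.
Interference Suspension Credit: +331 days → 27 May 2012.
Applicant Delay Offset: −260 days → 10 September 2011.

2011-09-10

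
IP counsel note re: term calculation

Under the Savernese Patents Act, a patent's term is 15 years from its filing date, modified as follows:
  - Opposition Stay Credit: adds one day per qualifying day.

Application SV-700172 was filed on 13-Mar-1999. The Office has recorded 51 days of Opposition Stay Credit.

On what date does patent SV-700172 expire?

2014-05-03

Base term: filing date + 15 years → 13 March 2014.
Opposition Stay Credit: +51 days → 3 May 2014.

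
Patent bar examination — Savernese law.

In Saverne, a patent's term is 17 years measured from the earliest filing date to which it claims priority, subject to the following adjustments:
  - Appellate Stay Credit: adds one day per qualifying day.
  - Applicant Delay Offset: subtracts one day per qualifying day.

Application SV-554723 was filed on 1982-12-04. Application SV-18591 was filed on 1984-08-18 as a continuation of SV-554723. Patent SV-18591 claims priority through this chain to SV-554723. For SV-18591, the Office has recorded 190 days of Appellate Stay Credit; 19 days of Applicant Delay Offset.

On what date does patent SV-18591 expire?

Earliest priority filing: 4 December 1982.
Base term: 4 December 1982 + 17 years → 4 December 1999.
Appellate Stay Credit: +190 days → 11 June 2000.
Applicant Delay Offset: −19 days → 23 May 2000.

May 23, 2000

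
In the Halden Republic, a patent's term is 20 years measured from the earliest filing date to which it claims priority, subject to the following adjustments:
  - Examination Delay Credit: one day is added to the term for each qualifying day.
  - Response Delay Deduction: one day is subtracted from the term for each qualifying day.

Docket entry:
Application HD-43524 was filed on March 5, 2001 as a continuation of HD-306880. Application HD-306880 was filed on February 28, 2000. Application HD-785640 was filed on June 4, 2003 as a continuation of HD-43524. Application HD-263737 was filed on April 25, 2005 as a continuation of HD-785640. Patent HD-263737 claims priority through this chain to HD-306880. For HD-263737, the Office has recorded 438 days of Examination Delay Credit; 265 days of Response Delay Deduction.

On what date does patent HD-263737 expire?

Earliest priority filing: 28 February 2000.
Base term: 28 February 2000 + 20 years → 28 February 2020.
Examination Delay Credit: +438 days → 11 May 2021.
Response Delay Deduction: −265 days → 19 August 2020.

August 19, 2020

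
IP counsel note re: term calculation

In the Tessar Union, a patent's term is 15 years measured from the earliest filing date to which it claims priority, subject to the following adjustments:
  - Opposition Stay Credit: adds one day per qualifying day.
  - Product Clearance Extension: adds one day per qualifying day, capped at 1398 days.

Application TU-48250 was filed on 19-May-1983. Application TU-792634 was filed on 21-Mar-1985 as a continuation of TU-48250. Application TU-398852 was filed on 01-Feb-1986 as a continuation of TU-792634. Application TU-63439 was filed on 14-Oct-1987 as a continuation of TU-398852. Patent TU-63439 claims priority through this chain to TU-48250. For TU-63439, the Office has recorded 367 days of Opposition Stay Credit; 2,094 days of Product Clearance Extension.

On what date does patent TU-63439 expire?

Earliest priority filing: 19 May 1983.
Base term: 19 May 1983 + 15 years → 19 May 1998.
Opposition Stay Credit: +367 days → 21 May 1999.
Product Clearance Extension: 2094 days claimed exceeds the 1398-day cap, so +1398 days → 19 March 2003.

2003-03-19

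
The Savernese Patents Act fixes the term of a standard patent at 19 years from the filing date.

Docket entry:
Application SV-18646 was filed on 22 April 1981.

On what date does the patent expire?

Filing date + 19 years → 22 April 2000.

April 22, 2000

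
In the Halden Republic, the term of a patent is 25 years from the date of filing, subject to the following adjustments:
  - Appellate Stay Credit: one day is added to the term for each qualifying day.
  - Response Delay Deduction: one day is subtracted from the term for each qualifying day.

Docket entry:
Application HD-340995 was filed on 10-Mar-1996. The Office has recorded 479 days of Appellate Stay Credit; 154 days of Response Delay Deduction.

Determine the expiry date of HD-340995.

Base term: filing date + 25 years → 10 March 2021.
Appellate Stay Credit: +479 days → 2 July 2022.
Response Delay Deduction: −154 days → 29 January 2022.

January 29, 2022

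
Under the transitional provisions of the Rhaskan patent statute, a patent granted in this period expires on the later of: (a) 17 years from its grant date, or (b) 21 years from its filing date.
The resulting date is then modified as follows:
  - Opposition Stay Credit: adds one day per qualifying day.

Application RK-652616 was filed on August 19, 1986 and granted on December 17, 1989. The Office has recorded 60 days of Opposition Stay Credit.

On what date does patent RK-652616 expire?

(a) grant + 17 years → 17 December 2006.
(b) filing + 21 years → 19 August 2007.
Later of the two: 19 August 2007.
Opposition Stay Credit: +60 days → 18 October 2007.

2007-10-18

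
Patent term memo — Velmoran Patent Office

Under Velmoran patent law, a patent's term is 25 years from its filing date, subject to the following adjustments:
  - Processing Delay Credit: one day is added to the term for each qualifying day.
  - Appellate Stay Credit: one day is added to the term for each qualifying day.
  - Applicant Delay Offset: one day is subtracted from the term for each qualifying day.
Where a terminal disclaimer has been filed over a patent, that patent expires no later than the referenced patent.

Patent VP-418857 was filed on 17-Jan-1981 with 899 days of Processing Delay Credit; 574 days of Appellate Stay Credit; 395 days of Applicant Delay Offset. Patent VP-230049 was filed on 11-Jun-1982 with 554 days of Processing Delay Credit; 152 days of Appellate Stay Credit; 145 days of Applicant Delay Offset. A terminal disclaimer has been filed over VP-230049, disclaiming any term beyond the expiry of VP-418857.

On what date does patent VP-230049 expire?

2008-12-23

Natural term of VP-230049:
  Base: filing + 25 years → 11 June 2007.
  Processing Delay Credit: +554 days → 16 December 2008.
  Appellate Stay Credit: +152 days → 17 May 2009.
  Applicant Delay Offset: −145 days → 23 December 2008.
Expiry of referenced patent VP-418857:
  Base: filing + 25 years → 17 January 2006.
  Processing Delay Credit: +899 days → 4 July 2008.
  Appellate Stay Credit: +574 days → 29 January 2010.
  Applicant Delay Offset: −395 days → 30 December 2008.
Terminal disclaimer: VP-230049 expires on the earlier of 23 December 2008 and 30 December 2008.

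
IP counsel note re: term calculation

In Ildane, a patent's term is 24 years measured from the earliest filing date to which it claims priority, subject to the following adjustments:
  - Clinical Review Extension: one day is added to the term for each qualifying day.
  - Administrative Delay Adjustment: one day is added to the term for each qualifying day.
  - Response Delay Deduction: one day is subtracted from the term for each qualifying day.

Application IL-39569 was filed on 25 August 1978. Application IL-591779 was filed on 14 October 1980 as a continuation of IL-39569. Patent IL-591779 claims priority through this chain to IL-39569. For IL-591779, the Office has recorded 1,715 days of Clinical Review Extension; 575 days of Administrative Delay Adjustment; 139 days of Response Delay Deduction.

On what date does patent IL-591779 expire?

Earliest priority filing: 25 August 1978.
Base term: 25 August 1978 + 24 years → 25 August 2002.
Clinical Review Extension: +1715 days → 6 May 2007.
Administrative Delay Adjustment: +575 days → 1 December 2008.
Response Delay Deduction: −139 days → 15 July 2008.

July 15, 2008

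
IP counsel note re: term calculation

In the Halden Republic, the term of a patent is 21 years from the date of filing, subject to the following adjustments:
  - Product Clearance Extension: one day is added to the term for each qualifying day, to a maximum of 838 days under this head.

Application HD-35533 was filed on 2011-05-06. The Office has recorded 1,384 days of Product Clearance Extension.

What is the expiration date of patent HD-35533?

2034-08-22

Base term: filing date + 21 years → 6 May 2032.
Product Clearance Extension: 1384 days claimed exceeds the 838-day cap, so +838 days → 22 August 2034.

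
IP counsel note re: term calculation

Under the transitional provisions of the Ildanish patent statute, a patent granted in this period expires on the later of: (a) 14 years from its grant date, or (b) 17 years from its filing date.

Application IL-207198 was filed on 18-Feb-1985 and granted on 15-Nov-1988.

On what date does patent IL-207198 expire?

November 15, 2002

(a) grant + 14 years → 15 November 2002.
(b) filing + 17 years → 18 February 2002.
Later of the two: 15 November 2002.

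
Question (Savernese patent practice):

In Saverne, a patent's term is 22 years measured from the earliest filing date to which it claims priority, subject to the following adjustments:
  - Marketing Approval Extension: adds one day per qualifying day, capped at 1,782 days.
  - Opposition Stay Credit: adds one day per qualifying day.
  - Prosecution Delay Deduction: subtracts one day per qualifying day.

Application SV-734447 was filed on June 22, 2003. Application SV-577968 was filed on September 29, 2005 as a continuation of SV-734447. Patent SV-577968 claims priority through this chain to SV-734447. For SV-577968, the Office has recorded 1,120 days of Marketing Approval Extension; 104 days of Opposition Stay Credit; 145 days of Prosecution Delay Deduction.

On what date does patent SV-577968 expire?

Earliest priority filing: 22 June 2003.
Base term: 22 June 2003 + 22 years → 22 June 2025.
Marketing Approval Extension: 1120 days (within the 1782-day cap) → +1120 days → 16 July 2028.
Opposition Stay Credit: +104 days → 28 October 2028.
Prosecution Delay Deduction: −145 days → 5 June 2028.

June 5, 2028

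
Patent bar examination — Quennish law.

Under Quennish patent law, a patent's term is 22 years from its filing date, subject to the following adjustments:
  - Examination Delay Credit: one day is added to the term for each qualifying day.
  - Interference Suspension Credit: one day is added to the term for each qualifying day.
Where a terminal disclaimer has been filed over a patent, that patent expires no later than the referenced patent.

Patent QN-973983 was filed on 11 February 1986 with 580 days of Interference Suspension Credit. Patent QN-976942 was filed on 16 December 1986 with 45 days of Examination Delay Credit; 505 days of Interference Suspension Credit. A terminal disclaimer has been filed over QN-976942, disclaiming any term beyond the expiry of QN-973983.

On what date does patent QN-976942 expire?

September 13, 2009

Natural term of QN-976942:
  Base: filing + 22 years → 16 December 2008.
  Examination Delay Credit: +45 days → 30 January 2009.
  Interference Suspension Credit: +505 days → 19 June 2010.
Expiry of referenced patent QN-973983:
  Base: filing + 22 years → 11 February 2008.
  Interference Suspension Credit: +580 days → 13 September 2009.
Terminal disclaimer: QN-976942 expires on the earlier of 19 June 2010 and 13 September 2009.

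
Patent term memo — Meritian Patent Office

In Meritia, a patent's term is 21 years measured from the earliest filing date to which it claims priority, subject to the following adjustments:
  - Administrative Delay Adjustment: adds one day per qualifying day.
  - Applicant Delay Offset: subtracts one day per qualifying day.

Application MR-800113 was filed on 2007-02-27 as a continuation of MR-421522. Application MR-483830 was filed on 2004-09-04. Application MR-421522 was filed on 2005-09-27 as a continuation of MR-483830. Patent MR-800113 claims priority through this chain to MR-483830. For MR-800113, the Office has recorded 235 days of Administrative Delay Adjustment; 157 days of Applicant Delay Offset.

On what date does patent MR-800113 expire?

2025-11-21

Earliest priority filing: 4 September 2004.
Base term: 4 September 2004 + 21 years → 4 September 2025.
Administrative Delay Adjustment: +235 days → 27 April 2026.
Applicant Delay Offset: −157 days → 21 November 2025.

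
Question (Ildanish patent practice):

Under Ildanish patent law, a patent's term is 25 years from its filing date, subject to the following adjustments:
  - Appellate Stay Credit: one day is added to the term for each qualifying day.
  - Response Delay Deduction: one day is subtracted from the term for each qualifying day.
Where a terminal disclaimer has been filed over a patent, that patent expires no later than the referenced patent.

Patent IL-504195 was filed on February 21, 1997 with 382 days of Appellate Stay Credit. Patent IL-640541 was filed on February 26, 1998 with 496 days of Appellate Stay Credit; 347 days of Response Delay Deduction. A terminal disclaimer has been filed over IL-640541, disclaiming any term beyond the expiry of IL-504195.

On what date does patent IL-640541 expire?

Natural term of IL-640541:
  Base: filing + 25 years → 26 February 2023.
  Appellate Stay Credit: +496 days → 6 July 2024.
  Response Delay Deduction: −347 days → 25 July 2023.
Expiry of referenced patent IL-504195:
  Base: filing + 25 years → 21 February 2022.
  Appellate Stay Credit: +382 days → 10 March 2023.
Terminal disclaimer: IL-640541 expires on the earlier of 25 July 2023 and 10 March 2023.

March 10, 2023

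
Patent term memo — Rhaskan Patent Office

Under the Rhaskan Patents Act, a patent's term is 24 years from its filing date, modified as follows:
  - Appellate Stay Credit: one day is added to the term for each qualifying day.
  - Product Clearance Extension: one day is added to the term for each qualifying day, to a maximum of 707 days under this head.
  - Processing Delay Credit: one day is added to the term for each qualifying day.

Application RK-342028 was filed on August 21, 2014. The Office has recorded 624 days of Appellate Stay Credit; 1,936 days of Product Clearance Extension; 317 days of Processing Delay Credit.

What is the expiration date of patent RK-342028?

Base term: filing date + 24 years → 21 August 2038.
Appellate Stay Credit: +624 days → 6 May 2040.
Product Clearance Extension: 1936 days claimed exceeds the 707-day cap, so +707 days → 13 April 2042.
Processing Delay Credit: +317 days → 24 February 2043.

February 24, 2043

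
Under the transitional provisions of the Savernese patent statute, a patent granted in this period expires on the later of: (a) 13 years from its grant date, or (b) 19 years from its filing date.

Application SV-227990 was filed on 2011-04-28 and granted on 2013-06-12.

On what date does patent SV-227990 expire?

(a) grant + 13 years → 12 June 2026.
(b) filing + 19 years → 28 April 2030.
Later of the two: 28 April 2030.

April 28, 2030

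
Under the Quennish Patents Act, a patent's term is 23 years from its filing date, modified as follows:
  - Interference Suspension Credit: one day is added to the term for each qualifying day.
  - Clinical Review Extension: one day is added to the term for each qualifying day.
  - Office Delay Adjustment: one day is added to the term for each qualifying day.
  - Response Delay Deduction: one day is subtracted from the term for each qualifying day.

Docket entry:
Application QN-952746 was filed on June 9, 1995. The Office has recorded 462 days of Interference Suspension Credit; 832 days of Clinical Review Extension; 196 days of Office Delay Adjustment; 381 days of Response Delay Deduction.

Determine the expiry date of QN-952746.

Base term: filing date + 23 years → 9 June 2018.
Interference Suspension Credit: +462 days → 14 September 2019.
Clinical Review Extension: +832 days → 24 December 2021.
Office Delay Adjustment: +196 days → 8 July 2022.
Response Delay Deduction: −381 days → 22 June 2021.

2021-06-22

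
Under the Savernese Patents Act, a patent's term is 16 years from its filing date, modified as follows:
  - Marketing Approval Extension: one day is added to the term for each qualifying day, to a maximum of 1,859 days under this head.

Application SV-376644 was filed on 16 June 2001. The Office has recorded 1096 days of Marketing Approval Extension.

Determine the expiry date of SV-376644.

June 16, 2020

Base term: filing date + 16 years → 16 June 2017.
Marketing Approval Extension: 1096 days (within the 1859-day cap) → +1096 days → 16 June 2020.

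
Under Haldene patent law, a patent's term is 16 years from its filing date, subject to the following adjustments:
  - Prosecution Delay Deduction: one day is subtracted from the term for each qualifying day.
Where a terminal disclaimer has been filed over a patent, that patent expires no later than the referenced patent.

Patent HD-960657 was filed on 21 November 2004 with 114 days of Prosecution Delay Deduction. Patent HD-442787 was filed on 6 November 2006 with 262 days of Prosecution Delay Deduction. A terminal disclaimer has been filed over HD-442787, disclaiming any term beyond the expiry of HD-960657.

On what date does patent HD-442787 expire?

2020-07-30

Natural term of HD-442787:
  Base: filing + 16 years → 6 November 2022.
  Prosecution Delay Deduction: −262 days → 17 February 2022.
Expiry of referenced patent HD-960657:
  Base: filing + 16 years → 21 November 2020.
  Prosecution Delay Deduction: −114 days → 30 July 2020.
Terminal disclaimer: HD-442787 expires on the earlier of 17 February 2022 and 30 July 2020.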